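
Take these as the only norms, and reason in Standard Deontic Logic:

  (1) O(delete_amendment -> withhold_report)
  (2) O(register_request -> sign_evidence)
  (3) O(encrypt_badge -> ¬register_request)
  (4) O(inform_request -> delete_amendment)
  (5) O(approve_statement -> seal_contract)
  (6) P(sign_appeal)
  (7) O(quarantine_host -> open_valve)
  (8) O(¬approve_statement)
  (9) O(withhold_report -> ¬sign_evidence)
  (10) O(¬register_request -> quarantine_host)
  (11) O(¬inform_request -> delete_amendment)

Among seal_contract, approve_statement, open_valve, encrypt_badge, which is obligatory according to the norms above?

Premises 4 and 11 cover both cases: O(inform_request -> delete_amendment) and O(¬inform_request -> delete_amendment). Since inform_request ∨ ¬inform_request is a tautology, O(delete_amendment) follows.
With premise 1, O(delete_amendment -> withhold_report), the K-axiom yields O(withhold_report).
Applying K to premise 9 (O(withhold_report -> ¬sign_evidence)) and O(withhold_report) yields O(¬sign_evidence).
The contrapositive of premise 2 (O(register_request -> sign_evidence)) is O(¬sign_evidence -> ¬register_request), and O(¬sign_evidence) is already established, so O(¬register_request).
With premise 10, O(¬register_request -> quarantine_host), the K-axiom yields O(quarantine_host).
With premise 7, O(quarantine_host -> open_valve), the K-axiom yields O(open_valve).
So O(open_valve) holds — open_valve is obligatory. None of the other listed options is made obligatory by any chain of premises.

open_valve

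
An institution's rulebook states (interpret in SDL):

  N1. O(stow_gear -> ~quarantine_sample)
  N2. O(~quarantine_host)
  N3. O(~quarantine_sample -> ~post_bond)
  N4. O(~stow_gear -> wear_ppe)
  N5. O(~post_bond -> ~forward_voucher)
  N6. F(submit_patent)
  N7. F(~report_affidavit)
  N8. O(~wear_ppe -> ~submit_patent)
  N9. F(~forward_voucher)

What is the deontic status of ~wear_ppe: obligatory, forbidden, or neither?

Forbidden

F(~forward_voucher) at premise 9 means O(forward_voucher).
The contrapositive of premise 5 (O(~post_bond -> ~forward_voucher)) is O(forward_voucher -> post_bond), and O(forward_voucher) is already established, so O(post_bond).
Premise 3, O(~quarantine_sample -> ~post_bond), contraposes to O(post_bond -> quarantine_sample); with O(post_bond) we get O(quarantine_sample).
The contrapositive of premise 1 (O(stow_gear -> ~quarantine_sample)) is O(quarantine_sample -> ~stow_gear), and O(quarantine_sample) is already established, so O(~stow_gear).
Premise 4 is O(~stow_gear -> wear_ppe); since O(~stow_gear), deontic closure gives O(wear_ppe).
Premises 2, 6, 7, 8 do not contribute to this derivation.
Thus O(wear_ppe), which is F(~wear_ppe): ~wear_ppe is forbidden.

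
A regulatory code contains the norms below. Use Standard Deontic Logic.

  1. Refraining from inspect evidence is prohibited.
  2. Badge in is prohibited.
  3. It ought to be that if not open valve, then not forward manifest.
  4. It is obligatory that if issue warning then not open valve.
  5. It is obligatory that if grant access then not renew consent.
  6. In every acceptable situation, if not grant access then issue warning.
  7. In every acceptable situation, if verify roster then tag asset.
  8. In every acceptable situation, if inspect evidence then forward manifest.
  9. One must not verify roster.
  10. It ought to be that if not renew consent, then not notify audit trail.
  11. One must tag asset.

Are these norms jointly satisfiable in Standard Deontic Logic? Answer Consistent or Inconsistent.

Consistent

Premise 7 is O(verify_roster → tag_asset); even if O(tag_asset) held, inferring O(verify_roster) would be affirming the consequent — invalid.
So O(verify_roster) is not derivable, and the apparent clash with O(¬verify_roster) does not arise.
A world satisfying every obligation exists (e.g. badge_in=false, forward_manifest=true, grant_access=true, inspect_evidence=true, issue_warning=false, notify_audit_trail=false, open_valve=true, renew_consent=false, tag_asset=true, verify_roster=false); no atom is both obligatory and forbidden, so the set is consistent.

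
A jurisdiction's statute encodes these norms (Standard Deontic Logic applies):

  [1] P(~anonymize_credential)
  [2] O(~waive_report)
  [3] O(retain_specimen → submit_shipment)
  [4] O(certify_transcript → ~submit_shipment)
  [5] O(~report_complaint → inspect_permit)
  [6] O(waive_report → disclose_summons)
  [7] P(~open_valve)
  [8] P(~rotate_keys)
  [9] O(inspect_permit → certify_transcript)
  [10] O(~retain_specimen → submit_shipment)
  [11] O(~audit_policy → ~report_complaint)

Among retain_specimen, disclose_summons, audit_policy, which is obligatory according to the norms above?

audit_policy

Premises 10 and 3 are O(~retain_specimen → submit_shipment) and O(retain_specimen → submit_shipment); every ideal world satisfies ~retain_specimen or retain_specimen, so in either case submit_shipment holds — hence O(submit_shipment).
The contrapositive of premise 4 (O(certify_transcript → ~submit_shipment)) is O(submit_shipment → ~certify_transcript), and O(submit_shipment) is already established, so O(~certify_transcript).
Premise 9, O(inspect_permit → certify_transcript), contraposes to O(~certify_transcript → ~inspect_permit); with O(~certify_transcript) we get O(~inspect_permit).
The contrapositive of premise 5 (O(~report_complaint → inspect_permit)) is O(~inspect_permit → report_complaint), and O(~inspect_permit) is already established, so O(report_complaint).
Premise 11 is O(~audit_policy → ~report_complaint); contrapositively O(report_complaint → audit_policy). Since O(report_complaint) holds, K gives O(audit_policy).
So O(audit_policy) holds — audit_policy is obligatory. None of the other listed options is made obligatory by any chain of premises.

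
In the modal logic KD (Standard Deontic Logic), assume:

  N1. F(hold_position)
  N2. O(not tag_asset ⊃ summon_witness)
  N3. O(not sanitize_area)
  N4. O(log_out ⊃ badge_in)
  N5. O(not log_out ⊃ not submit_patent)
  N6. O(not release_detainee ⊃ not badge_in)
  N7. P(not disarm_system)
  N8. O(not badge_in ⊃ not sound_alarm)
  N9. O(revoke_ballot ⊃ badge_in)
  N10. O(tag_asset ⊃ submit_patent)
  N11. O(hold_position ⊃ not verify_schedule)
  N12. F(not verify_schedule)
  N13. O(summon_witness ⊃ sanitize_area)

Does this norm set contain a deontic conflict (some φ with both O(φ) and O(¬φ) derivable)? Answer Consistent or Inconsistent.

Consistent

Premise 11 is O(hold_position ⊃ not verify_schedule), but O(hold_position) is not derivable from the premises, so it does not yield O(not verify_schedule).
So O(not verify_schedule) is not derivable, and the apparent clash with O(verify_schedule) does not arise.
A world satisfying every obligation exists (e.g. badge_in=true, disarm_system=false, hold_position=false, log_out=true, release_detainee=true, revoke_ballot=false, sanitize_area=false, sound_alarm=false, submit_patent=true, summon_witness=false, tag_asset=true, verify_schedule=true); no atom is both obligatory and forbidden, so the set is consistent.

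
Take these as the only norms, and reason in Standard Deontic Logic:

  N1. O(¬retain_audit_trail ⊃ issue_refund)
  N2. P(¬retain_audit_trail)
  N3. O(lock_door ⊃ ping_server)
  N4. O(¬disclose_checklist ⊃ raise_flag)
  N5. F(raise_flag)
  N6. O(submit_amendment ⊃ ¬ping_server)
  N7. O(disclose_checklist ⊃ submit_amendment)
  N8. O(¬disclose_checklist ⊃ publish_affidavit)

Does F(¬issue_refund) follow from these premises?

No

Premise 1 is O(¬retain_audit_trail ⊃ issue_refund), but O(¬retain_audit_trail) is not derivable from the premises (the permission P(¬retain_audit_trail) asserts only ¬O(retain_audit_trail), not O(¬retain_audit_trail)), so it does not yield O(issue_refund).
No other premise forces O(issue_refund). An ideal world satisfying every premise can still have ¬issue_refund true, so F(¬issue_refund) is not derivable.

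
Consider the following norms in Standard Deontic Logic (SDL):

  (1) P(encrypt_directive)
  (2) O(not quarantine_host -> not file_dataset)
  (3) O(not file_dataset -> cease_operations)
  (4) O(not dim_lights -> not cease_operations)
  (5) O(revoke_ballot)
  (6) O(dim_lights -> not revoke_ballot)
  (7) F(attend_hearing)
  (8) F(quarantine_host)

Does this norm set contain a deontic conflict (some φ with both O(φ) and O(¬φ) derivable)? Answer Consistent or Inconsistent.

Premise 8 is F(quarantine_host), i.e. O(not quarantine_host).
With premise 2, O(not quarantine_host -> not file_dataset), the K-axiom yields O(not file_dataset).
Applying K to premise 3 (O(not file_dataset -> cease_operations)) and O(not file_dataset) yields O(cease_operations).
Premise 4 is O(not dim_lights -> not cease_operations); contrapositively O(cease_operations -> dim_lights). Since O(cease_operations) holds, K gives O(dim_lights).
Premise 6 is O(dim_lights -> not revoke_ballot); since O(dim_lights), deontic closure gives O(not revoke_ballot).
However, premise 5 gives O(revoke_ballot).
We now have both O(not revoke_ballot) and O(revoke_ballot) — revoke_ballot is simultaneously obligatory and forbidden, violating the D-axiom.

Inconsistent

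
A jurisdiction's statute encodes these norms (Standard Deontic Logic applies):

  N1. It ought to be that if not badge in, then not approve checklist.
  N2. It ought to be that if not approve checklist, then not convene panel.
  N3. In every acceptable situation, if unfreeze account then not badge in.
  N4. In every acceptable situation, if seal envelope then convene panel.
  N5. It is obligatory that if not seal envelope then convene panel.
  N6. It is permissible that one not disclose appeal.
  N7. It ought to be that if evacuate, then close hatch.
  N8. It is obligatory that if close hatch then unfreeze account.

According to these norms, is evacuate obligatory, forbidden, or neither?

Forbidden

By case analysis on seal_envelope: premise 4 gives O(seal_envelope → convene_panel) and premise 5 gives O(¬seal_envelope → convene_panel), so O(convene_panel) either way.
The contrapositive of premise 2 (O(¬approve_checklist → ¬convene_panel)) is O(convene_panel → approve_checklist), and O(convene_panel) is already established, so O(approve_checklist).
The contrapositive of premise 1 (O(¬badge_in → ¬approve_checklist)) is O(approve_checklist → badge_in), and O(approve_checklist) is already established, so O(badge_in).
Premise 3, O(unfreeze_account → ¬badge_in), contraposes to O(badge_in → ¬unfreeze_account); with O(badge_in) we get O(¬unfreeze_account).
The contrapositive of premise 8 (O(close_hatch → unfreeze_account)) is O(¬unfreeze_account → ¬close_hatch), and O(¬unfreeze_account) is already established, so O(¬close_hatch).
The contrapositive of premise 7 (O(evacuate → close_hatch)) is O(¬close_hatch → ¬evacuate), and O(¬close_hatch) is already established, so O(¬evacuate).
Premise 6 does not contribute to this derivation.
Thus O(¬evacuate), which is F(evacuate): evacuate is forbidden.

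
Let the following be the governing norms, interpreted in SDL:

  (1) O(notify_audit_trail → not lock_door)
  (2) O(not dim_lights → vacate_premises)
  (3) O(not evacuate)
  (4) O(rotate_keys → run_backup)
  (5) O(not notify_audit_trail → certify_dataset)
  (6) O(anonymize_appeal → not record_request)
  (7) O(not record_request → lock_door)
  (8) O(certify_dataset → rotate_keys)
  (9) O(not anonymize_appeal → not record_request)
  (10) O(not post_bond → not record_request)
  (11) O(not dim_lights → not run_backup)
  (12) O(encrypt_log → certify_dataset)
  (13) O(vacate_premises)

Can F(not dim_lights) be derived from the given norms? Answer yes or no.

Premises 9 and 6 cover both cases: O(not anonymize_appeal → not record_request) and O(anonymize_appeal → not record_request). Since not anonymize_appeal ∨ anonymize_appeal is a tautology, O(not record_request) follows.
Applying K to premise 7 (O(not record_request → lock_door)) and O(not record_request) yields O(lock_door).
Premise 1 is O(notify_audit_trail → not lock_door); contrapositively O(lock_door → not notify_audit_trail). Since O(lock_door) holds, K gives O(not notify_audit_trail).
With premise 5, O(not notify_audit_trail → certify_dataset), the K-axiom yields O(certify_dataset).
Applying K to premise 8 (O(certify_dataset → rotate_keys)) and O(certify_dataset) yields O(rotate_keys).
Applying K to premise 4 (O(rotate_keys → run_backup)) and O(rotate_keys) yields O(run_backup).
The contrapositive of premise 11 (O(not dim_lights → not run_backup)) is O(run_backup → dim_lights), and O(run_backup) is already established, so O(dim_lights).
Premises 2, 3, 10, 12, 13 do not contribute to this derivation.
So O(dim_lights) holds, i.e. F(not dim_lights). The claim follows.

Yes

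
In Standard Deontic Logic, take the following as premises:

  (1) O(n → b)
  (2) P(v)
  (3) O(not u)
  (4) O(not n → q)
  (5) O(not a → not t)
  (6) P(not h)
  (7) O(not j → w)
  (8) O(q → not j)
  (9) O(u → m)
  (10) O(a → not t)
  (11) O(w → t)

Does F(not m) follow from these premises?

No

Premise 9 is O(u → m), but O(u) is not derivable from the premises, so it does not yield O(m).
No other premise forces O(m). An ideal world satisfying every premise can still have not m true, so F(not m) is not derivable.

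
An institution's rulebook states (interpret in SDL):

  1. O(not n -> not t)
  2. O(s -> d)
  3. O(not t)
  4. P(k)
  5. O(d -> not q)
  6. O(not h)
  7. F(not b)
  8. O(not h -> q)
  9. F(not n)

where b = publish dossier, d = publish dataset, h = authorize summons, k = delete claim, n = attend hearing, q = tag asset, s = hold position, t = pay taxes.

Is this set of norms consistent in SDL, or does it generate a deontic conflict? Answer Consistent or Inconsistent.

Consistent

Premise 1 is O(not n -> not t); even if O(not t) held, inferring O(not n) would be affirming the consequent — invalid.
So O(not n) is not derivable, and the apparent clash with O(n) does not arise.
A world satisfying every obligation exists (e.g. b=true, d=false, h=false, k=false, n=true, q=true, s=false, t=false); no atom is both obligatory and forbidden, so the set is consistent.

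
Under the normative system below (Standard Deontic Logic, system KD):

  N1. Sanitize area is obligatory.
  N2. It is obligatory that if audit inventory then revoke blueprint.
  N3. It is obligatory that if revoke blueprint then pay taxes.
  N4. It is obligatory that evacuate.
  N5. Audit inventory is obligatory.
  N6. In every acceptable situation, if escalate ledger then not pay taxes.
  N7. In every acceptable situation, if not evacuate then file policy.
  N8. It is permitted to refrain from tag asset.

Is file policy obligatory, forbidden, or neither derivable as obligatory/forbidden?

Neither

Premise 7 is O(¬evacuate → file_policy), but O(¬evacuate) is not derivable from the premises, so it does not yield O(file_policy).
No premise or chain of K-axiom applications forces O(file_policy), and none forces O(¬file_policy). So file_policy is neither obligatory nor forbidden under these norms.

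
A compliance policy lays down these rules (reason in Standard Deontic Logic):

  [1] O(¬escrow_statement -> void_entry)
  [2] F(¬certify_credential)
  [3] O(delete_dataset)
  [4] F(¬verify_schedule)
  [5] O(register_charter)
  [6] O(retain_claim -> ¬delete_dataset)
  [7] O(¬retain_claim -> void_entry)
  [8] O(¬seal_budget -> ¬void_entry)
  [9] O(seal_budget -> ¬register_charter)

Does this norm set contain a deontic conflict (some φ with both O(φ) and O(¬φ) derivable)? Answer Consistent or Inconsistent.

From premise 3 we have O(delete_dataset).
Premise 6, O(retain_claim -> ¬delete_dataset), contraposes to O(delete_dataset -> ¬retain_claim); with O(delete_dataset) we get O(¬retain_claim).
With premise 7, O(¬retain_claim -> void_entry), the K-axiom yields O(void_entry).
Premise 8 is O(¬seal_budget -> ¬void_entry); contrapositively O(void_entry -> seal_budget). Since O(void_entry) holds, K gives O(seal_budget).
Applying K to premise 9 (O(seal_budget -> ¬register_charter)) and O(seal_budget) yields O(¬register_charter).
However, premise 5 gives O(register_charter).
We now have both O(¬register_charter) and O(register_charter) — register_charter is simultaneously obligatory and forbidden, violating the D-axiom.

Inconsistent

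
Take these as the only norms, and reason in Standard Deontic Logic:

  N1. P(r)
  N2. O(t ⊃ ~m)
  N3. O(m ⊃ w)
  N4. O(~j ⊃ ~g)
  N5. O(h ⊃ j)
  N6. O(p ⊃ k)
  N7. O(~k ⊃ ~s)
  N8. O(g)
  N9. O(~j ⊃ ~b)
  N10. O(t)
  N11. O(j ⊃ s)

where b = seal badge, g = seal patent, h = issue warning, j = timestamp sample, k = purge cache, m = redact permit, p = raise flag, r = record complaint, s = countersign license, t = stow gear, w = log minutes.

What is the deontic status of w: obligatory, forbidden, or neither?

Premise 3 is O(m ⊃ w), but O(m) is not derivable from the premises, so it does not yield O(w).
No premise or chain of K-axiom applications forces O(w), and none forces O(~w). So w is neither obligatory nor forbidden under these norms.

Neither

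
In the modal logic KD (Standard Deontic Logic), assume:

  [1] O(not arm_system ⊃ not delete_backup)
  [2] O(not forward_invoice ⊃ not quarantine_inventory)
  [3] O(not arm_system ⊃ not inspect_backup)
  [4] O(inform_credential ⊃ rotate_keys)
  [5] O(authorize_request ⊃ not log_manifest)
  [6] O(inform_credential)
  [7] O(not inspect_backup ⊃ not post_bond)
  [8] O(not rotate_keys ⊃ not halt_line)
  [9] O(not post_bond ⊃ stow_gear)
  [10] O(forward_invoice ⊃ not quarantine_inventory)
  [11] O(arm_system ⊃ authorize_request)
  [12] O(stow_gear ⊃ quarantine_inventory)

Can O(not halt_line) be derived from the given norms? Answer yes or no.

No

Premise 8 is O(not rotate_keys ⊃ not halt_line), but O(not rotate_keys) is not derivable from the premises, so it does not yield O(not halt_line).
No other premise forces O(not halt_line). An ideal world satisfying every premise can still have not halt_line false, so O(not halt_line) is not derivable.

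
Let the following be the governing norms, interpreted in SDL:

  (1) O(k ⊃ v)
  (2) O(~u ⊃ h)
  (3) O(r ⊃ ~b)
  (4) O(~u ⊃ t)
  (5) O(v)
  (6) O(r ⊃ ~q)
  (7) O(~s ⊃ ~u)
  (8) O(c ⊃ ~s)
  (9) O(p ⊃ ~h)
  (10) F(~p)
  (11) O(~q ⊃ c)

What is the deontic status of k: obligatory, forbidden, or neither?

Neither

Premise 1 is O(k ⊃ v); even if O(v) held, inferring O(k) would be affirming the consequent — invalid.
No premise or chain of K-axiom applications forces O(k), and none forces O(~k). So k is neither obligatory nor forbidden under these norms.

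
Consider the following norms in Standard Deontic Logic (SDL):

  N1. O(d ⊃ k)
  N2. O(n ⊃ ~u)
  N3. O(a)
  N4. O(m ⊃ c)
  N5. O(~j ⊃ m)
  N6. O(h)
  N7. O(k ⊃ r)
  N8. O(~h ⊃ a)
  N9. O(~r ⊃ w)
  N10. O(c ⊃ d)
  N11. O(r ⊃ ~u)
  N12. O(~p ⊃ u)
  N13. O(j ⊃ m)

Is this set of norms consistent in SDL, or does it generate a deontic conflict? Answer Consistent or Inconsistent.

Consistent

Premise 8 is O(~h ⊃ a); even if O(a) held, inferring O(~h) would be affirming the consequent — invalid.
So O(~h) is not derivable, and the apparent clash with O(h) does not arise.
A world satisfying every obligation exists (e.g. a=true, c=true, d=true, h=true, j=false, k=true, m=true, n=false, p=true, r=true, u=false, w=false); no atom is both obligatory and forbidden, so the set is consistent.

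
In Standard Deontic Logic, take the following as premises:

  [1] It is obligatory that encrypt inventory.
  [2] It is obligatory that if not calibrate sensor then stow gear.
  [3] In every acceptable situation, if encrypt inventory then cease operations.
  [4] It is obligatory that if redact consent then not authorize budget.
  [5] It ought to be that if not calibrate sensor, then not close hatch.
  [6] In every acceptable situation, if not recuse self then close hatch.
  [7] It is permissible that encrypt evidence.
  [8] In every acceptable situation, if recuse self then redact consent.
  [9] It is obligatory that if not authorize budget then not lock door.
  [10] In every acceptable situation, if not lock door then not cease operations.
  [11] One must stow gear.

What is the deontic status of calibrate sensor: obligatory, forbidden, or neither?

Obligatory

From premise 1 we have O(encrypt_inventory).
With premise 3, O(encrypt_inventory → cease_operations), the K-axiom yields O(cease_operations).
Premise 10, O(¬lock_door → ¬cease_operations), contraposes to O(cease_operations → lock_door); with O(cease_operations) we get O(lock_door).
Premise 9, O(¬authorize_budget → ¬lock_door), contraposes to O(lock_door → authorize_budget); with O(lock_door) we get O(authorize_budget).
Premise 4 is O(redact_consent → ¬authorize_budget); contrapositively O(authorize_budget → ¬redact_consent). Since O(authorize_budget) holds, K gives O(¬redact_consent).
The contrapositive of premise 8 (O(recuse_self → redact_consent)) is O(¬redact_consent → ¬recuse_self), and O(¬redact_consent) is already established, so O(¬recuse_self).
With premise 6, O(¬recuse_self → close_hatch), the K-axiom yields O(close_hatch).
Premise 5, O(¬calibrate_sensor → ¬close_hatch), contraposes to O(close_hatch → calibrate_sensor); with O(close_hatch) we get O(calibrate_sensor).
Premises 2, 7, 11 do not contribute to this derivation.
Hence calibrate_sensor is obligatory.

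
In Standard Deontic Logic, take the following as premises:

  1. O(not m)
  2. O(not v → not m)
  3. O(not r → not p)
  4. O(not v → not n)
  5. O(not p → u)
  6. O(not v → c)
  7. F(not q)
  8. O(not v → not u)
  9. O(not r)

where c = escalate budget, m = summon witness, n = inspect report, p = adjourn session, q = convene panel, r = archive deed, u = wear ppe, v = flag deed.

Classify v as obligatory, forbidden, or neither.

Obligatory

Premise 9 states O(not r) outright.
Premise 3 is O(not r → not p); since O(not r), deontic closure gives O(not p).
Applying K to premise 5 (O(not p → u)) and O(not p) yields O(u).
Premise 8, O(not v → not u), contraposes to O(u → v); with O(u) we get O(v).
Premises 1, 2, 4, 6, 7 do not contribute to this derivation.
Hence v is obligatory.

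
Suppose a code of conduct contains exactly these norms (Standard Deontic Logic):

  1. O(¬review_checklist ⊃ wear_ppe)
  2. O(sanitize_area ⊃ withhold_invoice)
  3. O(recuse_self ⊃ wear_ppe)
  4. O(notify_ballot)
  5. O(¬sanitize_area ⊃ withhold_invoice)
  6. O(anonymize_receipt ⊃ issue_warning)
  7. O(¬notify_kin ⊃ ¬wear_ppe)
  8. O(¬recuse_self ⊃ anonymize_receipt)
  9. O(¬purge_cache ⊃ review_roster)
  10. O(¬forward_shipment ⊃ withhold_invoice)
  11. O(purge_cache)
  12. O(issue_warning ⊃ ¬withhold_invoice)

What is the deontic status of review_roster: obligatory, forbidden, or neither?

Neither

Premise 9 is O(¬purge_cache ⊃ review_roster), but O(¬purge_cache) is not derivable from the premises, so it does not yield O(review_roster).
No premise or chain of K-axiom applications forces O(review_roster), and none forces O(¬review_roster). So review_roster is neither obligatory nor forbidden under these norms.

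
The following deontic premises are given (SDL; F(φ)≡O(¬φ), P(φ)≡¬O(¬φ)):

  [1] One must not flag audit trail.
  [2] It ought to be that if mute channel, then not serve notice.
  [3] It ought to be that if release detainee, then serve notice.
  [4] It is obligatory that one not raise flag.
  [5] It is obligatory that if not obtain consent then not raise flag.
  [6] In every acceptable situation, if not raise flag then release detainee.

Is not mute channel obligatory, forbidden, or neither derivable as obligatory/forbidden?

Premise 4 gives O(¬raise_flag).
With premise 6, O(¬raise_flag → release_detainee), the K-axiom yields O(release_detainee).
With premise 3, O(release_detainee → serve_notice), the K-axiom yields O(serve_notice).
The contrapositive of premise 2 (O(mute_channel → ¬serve_notice)) is O(serve_notice → ¬mute_channel), and O(serve_notice) is already established, so O(¬mute_channel).
Premises 1, 5 do not contribute to this derivation.
Hence ¬mute_channel is obligatory.

Obligatory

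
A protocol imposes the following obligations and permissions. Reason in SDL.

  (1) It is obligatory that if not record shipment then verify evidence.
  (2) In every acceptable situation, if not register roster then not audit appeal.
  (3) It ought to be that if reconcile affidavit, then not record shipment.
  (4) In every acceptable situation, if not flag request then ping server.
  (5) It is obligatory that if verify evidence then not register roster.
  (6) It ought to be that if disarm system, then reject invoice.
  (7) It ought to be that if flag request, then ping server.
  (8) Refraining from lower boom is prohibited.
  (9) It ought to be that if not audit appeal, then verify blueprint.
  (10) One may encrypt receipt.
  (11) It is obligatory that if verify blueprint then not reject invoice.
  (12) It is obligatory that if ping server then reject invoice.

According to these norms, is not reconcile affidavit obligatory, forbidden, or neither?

Premises 4 and 7 are O(¬flag_request → ping_server) and O(flag_request → ping_server); every ideal world satisfies ¬flag_request or flag_request, so in either case ping_server holds — hence O(ping_server).
Premise 12 is O(ping_server → reject_invoice); since O(ping_server), deontic closure gives O(reject_invoice).
Premise 11 is O(verify_blueprint → ¬reject_invoice); contrapositively O(reject_invoice → ¬verify_blueprint). Since O(reject_invoice) holds, K gives O(¬verify_blueprint).
Premise 9 is O(¬audit_appeal → verify_blueprint); contrapositively O(¬verify_blueprint → audit_appeal). Since O(¬verify_blueprint) holds, K gives O(audit_appeal).
The contrapositive of premise 2 (O(¬register_roster → ¬audit_appeal)) is O(audit_appeal → register_roster), and O(audit_appeal) is already established, so O(register_roster).
Premise 5 is O(verify_evidence → ¬register_roster); contrapositively O(register_roster → ¬verify_evidence). Since O(register_roster) holds, K gives O(¬verify_evidence).
Premise 1 is O(¬record_shipment → verify_evidence); contrapositively O(¬verify_evidence → record_shipment). Since O(¬verify_evidence) holds, K gives O(record_shipment).
Premise 3 is O(reconcile_affidavit → ¬record_shipment); contrapositively O(record_shipment → ¬reconcile_affidavit). Since O(record_shipment) holds, K gives O(¬reconcile_affidavit).
Premises 6, 8, 10 do not contribute to this derivation.
Hence ¬reconcile_affidavit is obligatory.

Obligatory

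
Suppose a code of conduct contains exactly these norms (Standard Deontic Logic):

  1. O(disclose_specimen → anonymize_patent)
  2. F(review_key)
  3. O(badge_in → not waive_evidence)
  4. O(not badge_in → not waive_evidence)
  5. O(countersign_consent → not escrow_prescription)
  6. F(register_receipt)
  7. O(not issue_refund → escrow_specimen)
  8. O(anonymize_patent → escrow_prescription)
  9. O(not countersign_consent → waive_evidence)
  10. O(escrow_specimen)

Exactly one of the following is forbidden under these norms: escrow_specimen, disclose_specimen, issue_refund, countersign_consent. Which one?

Premises 4 and 3 cover both cases: O(not badge_in → not waive_evidence) and O(badge_in → not waive_evidence). Since not badge_in ∨ badge_in is a tautology, O(not waive_evidence) follows.
Premise 9 is O(not countersign_consent → waive_evidence); contrapositively O(not waive_evidence → countersign_consent). Since O(not waive_evidence) holds, K gives O(countersign_consent).
Premise 5 is O(countersign_consent → not escrow_prescription); since O(countersign_consent), deontic closure gives O(not escrow_prescription).
Premise 8 is O(anonymize_patent → escrow_prescription); contrapositively O(not escrow_prescription → not anonymize_patent). Since O(not escrow_prescription) holds, K gives O(not anonymize_patent).
Premise 1 is O(disclose_specimen → anonymize_patent); contrapositively O(not anonymize_patent → not disclose_specimen). Since O(not anonymize_patent) holds, K gives O(not disclose_specimen).
So O(not disclose_specimen) holds, i.e. disclose_specimen is forbidden. None of the other listed options is forbidden under the premises.

disclose_specimen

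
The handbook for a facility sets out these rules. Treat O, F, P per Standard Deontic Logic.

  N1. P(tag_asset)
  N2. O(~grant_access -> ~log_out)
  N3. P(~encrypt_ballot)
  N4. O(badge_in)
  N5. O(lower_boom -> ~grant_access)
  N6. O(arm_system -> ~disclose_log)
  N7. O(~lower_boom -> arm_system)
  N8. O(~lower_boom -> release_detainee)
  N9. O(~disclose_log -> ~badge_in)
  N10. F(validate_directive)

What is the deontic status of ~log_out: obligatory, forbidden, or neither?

Obligatory

Premise 4 gives O(badge_in).
Premise 9, O(~disclose_log -> ~badge_in), contraposes to O(badge_in -> disclose_log); with O(badge_in) we get O(disclose_log).
Premise 6, O(arm_system -> ~disclose_log), contraposes to O(disclose_log -> ~arm_system); with O(disclose_log) we get O(~arm_system).
Premise 7, O(~lower_boom -> arm_system), contraposes to O(~arm_system -> lower_boom); with O(~arm_system) we get O(lower_boom).
Applying K to premise 5 (O(lower_boom -> ~grant_access)) and O(lower_boom) yields O(~grant_access).
Premise 2 is O(~grant_access -> ~log_out); since O(~grant_access), deontic closure gives O(~log_out).
Premises 1, 3, 8, 10 do not contribute to this derivation.
Hence ~log_out is obligatory.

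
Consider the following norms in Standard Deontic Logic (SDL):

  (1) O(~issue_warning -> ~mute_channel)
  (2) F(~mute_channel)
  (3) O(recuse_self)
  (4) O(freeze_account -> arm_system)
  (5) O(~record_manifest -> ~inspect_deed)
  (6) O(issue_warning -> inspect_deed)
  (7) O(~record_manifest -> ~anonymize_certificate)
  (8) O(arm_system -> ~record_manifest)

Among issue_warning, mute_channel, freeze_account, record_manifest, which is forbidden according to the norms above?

freeze_account

Premise 2 is F(~mute_channel), i.e. O(mute_channel).
The contrapositive of premise 1 (O(~issue_warning -> ~mute_channel)) is O(mute_channel -> issue_warning), and O(mute_channel) is already established, so O(issue_warning).
From O(issue_warning) and premise 6, O(issue_warning -> inspect_deed), we obtain O(inspect_deed).
Premise 5, O(~record_manifest -> ~inspect_deed), contraposes to O(inspect_deed -> record_manifest); with O(inspect_deed) we get O(record_manifest).
Premise 8, O(arm_system -> ~record_manifest), contraposes to O(record_manifest -> ~arm_system); with O(record_manifest) we get O(~arm_system).
The contrapositive of premise 4 (O(freeze_account -> arm_system)) is O(~arm_system -> ~freeze_account), and O(~arm_system) is already established, so O(~freeze_account).
So O(~freeze_account) holds, i.e. freeze_account is forbidden. None of the other listed options is forbidden under the premises.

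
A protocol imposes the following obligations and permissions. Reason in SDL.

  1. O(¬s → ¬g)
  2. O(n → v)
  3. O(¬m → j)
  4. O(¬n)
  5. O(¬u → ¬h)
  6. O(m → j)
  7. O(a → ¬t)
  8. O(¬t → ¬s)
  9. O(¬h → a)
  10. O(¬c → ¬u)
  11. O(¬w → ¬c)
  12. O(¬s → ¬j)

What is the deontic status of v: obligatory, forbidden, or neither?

Premise 2 is O(n → v), but O(n) is not derivable from the premises, so it does not yield O(v).
No premise or chain of K-axiom applications forces O(v), and none forces O(¬v). So v is neither obligatory nor forbidden under these norms.

Neither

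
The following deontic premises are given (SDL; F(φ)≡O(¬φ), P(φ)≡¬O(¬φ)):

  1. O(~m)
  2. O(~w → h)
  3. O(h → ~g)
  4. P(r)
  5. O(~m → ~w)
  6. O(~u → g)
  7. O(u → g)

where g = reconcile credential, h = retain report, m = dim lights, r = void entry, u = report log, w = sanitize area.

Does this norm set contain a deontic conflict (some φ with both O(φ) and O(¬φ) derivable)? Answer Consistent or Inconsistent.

Premises 7 and 6 cover both cases: O(u → g) and O(~u → g). Since u ∨ ~u is a tautology, O(g) follows.
Premise 3 is O(h → ~g); contrapositively O(g → ~h). Since O(g) holds, K gives O(~h).
The contrapositive of premise 2 (O(~w → h)) is O(~h → w), and O(~h) is already established, so O(w).
Premise 5, O(~m → ~w), contraposes to O(w → m); with O(w) we get O(m).
Yet premise 1 states O(~m).
We now have both O(m) and O(~m) — m is simultaneously obligatory and forbidden, violating the D-axiom.

Inconsistent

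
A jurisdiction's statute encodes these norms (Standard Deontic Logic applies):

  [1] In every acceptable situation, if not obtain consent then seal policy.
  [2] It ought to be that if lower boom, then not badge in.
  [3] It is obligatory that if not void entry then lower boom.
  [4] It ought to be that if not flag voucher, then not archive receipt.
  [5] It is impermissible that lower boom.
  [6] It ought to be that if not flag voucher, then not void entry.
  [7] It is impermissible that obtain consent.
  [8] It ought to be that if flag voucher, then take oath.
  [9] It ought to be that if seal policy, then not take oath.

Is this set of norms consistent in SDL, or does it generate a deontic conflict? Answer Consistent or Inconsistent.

Premise 5 is F(lower_boom), i.e. O(¬lower_boom).
The contrapositive of premise 3 (O(¬void_entry → lower_boom)) is O(¬lower_boom → void_entry), and O(¬lower_boom) is already established, so O(void_entry).
Premise 6 is O(¬flag_voucher → ¬void_entry); contrapositively O(void_entry → flag_voucher). Since O(void_entry) holds, K gives O(flag_voucher).
Premise 8 is O(flag_voucher → take_oath); since O(flag_voucher), deontic closure gives O(take_oath).
Premise 9 is O(seal_policy → ¬take_oath); contrapositively O(take_oath → ¬seal_policy). Since O(take_oath) holds, K gives O(¬seal_policy).
The contrapositive of premise 1 (O(¬obtain_consent → seal_policy)) is O(¬seal_policy → obtain_consent), and O(¬seal_policy) is already established, so O(obtain_consent).
But premise 7, F(obtain_consent), means O(¬obtain_consent).
We now have both O(obtain_consent) and O(¬obtain_consent) — obtain_consent is simultaneously obligatory and forbidden, violating the D-axiom.

Inconsistent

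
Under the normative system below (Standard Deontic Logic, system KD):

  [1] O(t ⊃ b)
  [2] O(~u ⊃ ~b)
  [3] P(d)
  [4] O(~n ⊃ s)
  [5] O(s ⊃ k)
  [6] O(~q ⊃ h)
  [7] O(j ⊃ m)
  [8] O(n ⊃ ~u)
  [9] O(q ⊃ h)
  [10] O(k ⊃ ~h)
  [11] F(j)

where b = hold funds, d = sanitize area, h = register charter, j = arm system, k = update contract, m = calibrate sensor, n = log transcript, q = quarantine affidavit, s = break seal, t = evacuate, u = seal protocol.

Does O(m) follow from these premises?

Premise 7 is O(j ⊃ m), but O(j) is not derivable from the premises, so it does not yield O(m).
No other premise forces O(m). An ideal world satisfying every premise can still have m false, so O(m) is not derivable.

No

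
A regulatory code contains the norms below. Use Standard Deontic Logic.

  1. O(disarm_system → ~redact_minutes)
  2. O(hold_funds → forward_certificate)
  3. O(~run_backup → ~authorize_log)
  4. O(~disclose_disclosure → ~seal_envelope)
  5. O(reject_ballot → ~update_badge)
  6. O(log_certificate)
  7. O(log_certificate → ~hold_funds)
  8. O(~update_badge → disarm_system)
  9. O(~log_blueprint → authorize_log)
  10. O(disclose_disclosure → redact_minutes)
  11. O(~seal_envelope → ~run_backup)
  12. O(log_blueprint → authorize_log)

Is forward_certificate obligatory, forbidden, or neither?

Premise 2 is O(hold_funds → forward_certificate), but O(hold_funds) is not derivable from the premises, so it does not yield O(forward_certificate).
No premise or chain of K-axiom applications forces O(forward_certificate), and none forces O(~forward_certificate). So forward_certificate is neither obligatory nor forbidden under these norms.

Neither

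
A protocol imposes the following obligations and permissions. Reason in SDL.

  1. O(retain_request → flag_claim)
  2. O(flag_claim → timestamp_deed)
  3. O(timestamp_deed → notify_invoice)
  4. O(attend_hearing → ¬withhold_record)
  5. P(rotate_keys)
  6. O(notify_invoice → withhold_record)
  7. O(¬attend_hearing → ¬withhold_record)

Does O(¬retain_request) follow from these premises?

Premises 7 and 4 are O(¬attend_hearing → ¬withhold_record) and O(attend_hearing → ¬withhold_record); every ideal world satisfies ¬attend_hearing or attend_hearing, so in either case ¬withhold_record holds — hence O(¬withhold_record).
Premise 6 is O(notify_invoice → withhold_record); contrapositively O(¬withhold_record → ¬notify_invoice). Since O(¬withhold_record) holds, K gives O(¬notify_invoice).
Premise 3, O(timestamp_deed → notify_invoice), contraposes to O(¬notify_invoice → ¬timestamp_deed); with O(¬notify_invoice) we get O(¬timestamp_deed).
Premise 2, O(flag_claim → timestamp_deed), contraposes to O(¬timestamp_deed → ¬flag_claim); with O(¬timestamp_deed) we get O(¬flag_claim).
Premise 1 is O(retain_request → flag_claim); contrapositively O(¬flag_claim → ¬retain_request). Since O(¬flag_claim) holds, K gives O(¬retain_request).
Premise 5 does not contribute to this derivation.
So O(¬retain_request) follows.

Yes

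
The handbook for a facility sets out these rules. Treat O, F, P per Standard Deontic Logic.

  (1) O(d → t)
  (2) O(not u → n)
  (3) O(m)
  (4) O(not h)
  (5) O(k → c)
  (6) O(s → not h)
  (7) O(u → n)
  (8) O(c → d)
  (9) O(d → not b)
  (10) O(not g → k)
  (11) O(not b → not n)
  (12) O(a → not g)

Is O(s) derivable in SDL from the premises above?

Premise 6 is O(s → not h); even if O(not h) held, inferring O(s) would be affirming the consequent — invalid.
No other premise forces O(s). An ideal world satisfying every premise can still have s false, so O(s) is not derivable.

No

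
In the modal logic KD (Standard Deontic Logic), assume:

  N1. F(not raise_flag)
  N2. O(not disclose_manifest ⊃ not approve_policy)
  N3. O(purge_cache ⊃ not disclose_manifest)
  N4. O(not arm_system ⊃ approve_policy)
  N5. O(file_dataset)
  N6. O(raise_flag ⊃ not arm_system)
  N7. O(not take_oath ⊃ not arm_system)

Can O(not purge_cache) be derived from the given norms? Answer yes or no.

F(not raise_flag) at premise 1 means O(raise_flag).
Applying K to premise 6 (O(raise_flag ⊃ not arm_system)) and O(raise_flag) yields O(not arm_system).
From O(not arm_system) and premise 4, O(not arm_system ⊃ approve_policy), we obtain O(approve_policy).
The contrapositive of premise 2 (O(not disclose_manifest ⊃ not approve_policy)) is O(approve_policy ⊃ disclose_manifest), and O(approve_policy) is already established, so O(disclose_manifest).
The contrapositive of premise 3 (O(purge_cache ⊃ not disclose_manifest)) is O(disclose_manifest ⊃ not purge_cache), and O(disclose_manifest) is already established, so O(not purge_cache).
Premises 5, 7 do not contribute to this derivation.
So O(not purge_cache) follows.

Yes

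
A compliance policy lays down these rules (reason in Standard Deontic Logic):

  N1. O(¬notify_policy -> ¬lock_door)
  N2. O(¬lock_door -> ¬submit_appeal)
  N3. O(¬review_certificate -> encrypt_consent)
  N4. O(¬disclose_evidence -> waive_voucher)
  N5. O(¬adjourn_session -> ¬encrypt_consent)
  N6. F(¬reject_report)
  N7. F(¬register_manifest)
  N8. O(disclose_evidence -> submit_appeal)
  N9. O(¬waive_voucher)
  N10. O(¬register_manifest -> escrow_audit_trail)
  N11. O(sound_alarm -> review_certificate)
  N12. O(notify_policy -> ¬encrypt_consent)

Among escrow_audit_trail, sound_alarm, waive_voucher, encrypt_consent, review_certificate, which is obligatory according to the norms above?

review_certificate

Premise 9 states O(¬waive_voucher) outright.
Premise 4 is O(¬disclose_evidence -> waive_voucher); contrapositively O(¬waive_voucher -> disclose_evidence). Since O(¬waive_voucher) holds, K gives O(disclose_evidence).
Premise 8 is O(disclose_evidence -> submit_appeal); since O(disclose_evidence), deontic closure gives O(submit_appeal).
The contrapositive of premise 2 (O(¬lock_door -> ¬submit_appeal)) is O(submit_appeal -> lock_door), and O(submit_appeal) is already established, so O(lock_door).
The contrapositive of premise 1 (O(¬notify_policy -> ¬lock_door)) is O(lock_door -> notify_policy), and O(lock_door) is already established, so O(notify_policy).
Applying K to premise 12 (O(notify_policy -> ¬encrypt_consent)) and O(notify_policy) yields O(¬encrypt_consent).
The contrapositive of premise 3 (O(¬review_certificate -> encrypt_consent)) is O(¬encrypt_consent -> review_certificate), and O(¬encrypt_consent) is already established, so O(review_certificate).
So O(review_certificate) holds — review_certificate is obligatory. None of the other listed options is made obligatory by any chain of premises.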